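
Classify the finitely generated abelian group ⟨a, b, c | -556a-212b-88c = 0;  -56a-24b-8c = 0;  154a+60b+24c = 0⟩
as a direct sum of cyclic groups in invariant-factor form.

rank_ℚ(R)=3; free=3−3=0
SNF(R) diag = [2, 4, 8] → torsion [2, 4, 8]

Answer: M ≅ ℤ/2 ⊕ ℤ/4 ⊕ ℤ/8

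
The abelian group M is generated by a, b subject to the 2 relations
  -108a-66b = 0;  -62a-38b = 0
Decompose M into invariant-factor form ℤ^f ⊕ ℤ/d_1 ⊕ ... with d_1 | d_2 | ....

rank_ℚ(R)=2; free=2−2=0
SNF(R) diag = [2, 6] → torsion [2, 6]

Answer: M ≅ ℤ/2 ⊕ ℤ/6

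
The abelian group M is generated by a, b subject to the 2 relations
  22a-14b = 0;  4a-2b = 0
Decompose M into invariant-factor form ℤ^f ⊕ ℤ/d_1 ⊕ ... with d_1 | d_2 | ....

Answer: M ≅ ℤ/2 ⊕ ℤ/6

Derivation:
rank_ℚ(R)=2; free=2−2=0
SNF(R) diag = [2, 6] → torsion [2, 6]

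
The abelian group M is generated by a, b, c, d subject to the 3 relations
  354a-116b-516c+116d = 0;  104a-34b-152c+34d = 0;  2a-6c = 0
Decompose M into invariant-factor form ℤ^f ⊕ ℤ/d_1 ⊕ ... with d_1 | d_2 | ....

Answer: M ≅ ℤ^1 ⊕ ℤ/2 ⊕ ℤ/2 ⊕ ℤ/2

Derivation:
rank_ℚ(R)=3; free=4−3=1
SNF(R) diag = [2, 2, 2] → torsion [2, 2, 2]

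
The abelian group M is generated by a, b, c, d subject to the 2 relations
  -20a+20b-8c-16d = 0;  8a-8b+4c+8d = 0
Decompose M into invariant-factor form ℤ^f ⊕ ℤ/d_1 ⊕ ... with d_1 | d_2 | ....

Answer: M ≅ ℤ^2 ⊕ ℤ/4 ⊕ ℤ/4

Derivation:
rank_ℚ(R)=2; free=4−2=2
SNF(R) diag = [4, 4] → torsion [4, 4]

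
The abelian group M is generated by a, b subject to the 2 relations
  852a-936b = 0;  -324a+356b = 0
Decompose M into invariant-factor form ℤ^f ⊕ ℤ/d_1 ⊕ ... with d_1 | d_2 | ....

rank_ℚ(R)=2; free=2−2=0
SNF(R) diag = [4, 12] → torsion [4, 12]

Answer: M ≅ ℤ/4 ⊕ ℤ/12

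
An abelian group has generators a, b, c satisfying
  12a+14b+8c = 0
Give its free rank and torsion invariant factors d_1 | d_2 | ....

Answer: M ≅ ℤ^2 ⊕ ℤ/2

Derivation:
rank_ℚ(R)=1; free=3−1=2
SNF(R) diag = [2] → torsion [2]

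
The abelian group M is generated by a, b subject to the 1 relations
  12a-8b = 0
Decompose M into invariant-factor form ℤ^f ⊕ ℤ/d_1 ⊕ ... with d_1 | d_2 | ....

Answer: M ≅ ℤ^1 ⊕ ℤ/4

Derivation:
rank_ℚ(R)=1; free=2−1=1
SNF(R) diag = [4] → torsion [4]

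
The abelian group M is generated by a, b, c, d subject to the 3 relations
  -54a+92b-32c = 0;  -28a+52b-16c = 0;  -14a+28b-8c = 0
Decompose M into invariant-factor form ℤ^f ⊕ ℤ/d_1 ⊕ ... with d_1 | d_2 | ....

rank_ℚ(R)=3; free=4−3=1
SNF(R) diag = [2, 4, 8] → torsion [2, 4, 8]

Answer: M ≅ ℤ^1 ⊕ ℤ/2 ⊕ ℤ/4 ⊕ ℤ/8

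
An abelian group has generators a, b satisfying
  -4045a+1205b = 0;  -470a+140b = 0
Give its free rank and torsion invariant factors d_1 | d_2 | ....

rank_ℚ(R)=2; free=2−2=0
SNF(R) diag = [5, 10] → torsion [5, 10]

Answer: M ≅ ℤ/5 ⊕ ℤ/10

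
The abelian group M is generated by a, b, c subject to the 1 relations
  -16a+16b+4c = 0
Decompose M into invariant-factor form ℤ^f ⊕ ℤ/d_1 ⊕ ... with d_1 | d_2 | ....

Answer: M ≅ ℤ^2 ⊕ ℤ/4

Derivation:
rank_ℚ(R)=1; free=3−1=2
SNF(R) diag = [4] → torsion [4]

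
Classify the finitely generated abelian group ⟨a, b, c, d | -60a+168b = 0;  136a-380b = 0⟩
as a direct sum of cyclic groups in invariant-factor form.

Answer: M ≅ ℤ^2 ⊕ ℤ/4 ⊕ ℤ/12

Derivation:
rank_ℚ(R)=2; free=4−2=2
SNF(R) diag = [4, 12] → torsion [4, 12]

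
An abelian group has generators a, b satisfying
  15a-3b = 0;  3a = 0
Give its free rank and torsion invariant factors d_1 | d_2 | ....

rank_ℚ(R)=2; free=2−2=0
SNF(R) diag = [3, 3] → torsion [3, 3]

Answer: M ≅ ℤ/3 ⊕ ℤ/3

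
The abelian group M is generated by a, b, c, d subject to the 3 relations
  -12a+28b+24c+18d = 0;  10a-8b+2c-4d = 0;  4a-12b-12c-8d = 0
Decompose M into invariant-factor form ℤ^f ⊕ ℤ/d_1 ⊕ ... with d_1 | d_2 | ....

Answer: M ≅ ℤ^1 ⊕ ℤ/2 ⊕ ℤ/2 ⊕ ℤ/4

Derivation:
rank_ℚ(R)=3; free=4−3=1
SNF(R) diag = [2, 2, 4] → torsion [2, 2, 4]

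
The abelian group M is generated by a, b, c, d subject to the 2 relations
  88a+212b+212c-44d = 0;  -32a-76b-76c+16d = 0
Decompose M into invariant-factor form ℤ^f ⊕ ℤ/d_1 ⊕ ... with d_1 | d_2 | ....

Answer: M ≅ ℤ^2 ⊕ ℤ/4 ⊕ ℤ/12

Derivation:
rank_ℚ(R)=2; free=4−2=2
SNF(R) diag = [4, 12] → torsion [4, 12]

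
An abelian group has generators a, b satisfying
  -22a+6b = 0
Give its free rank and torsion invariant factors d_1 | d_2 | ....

rank_ℚ(R)=1; free=2−1=1
SNF(R) diag = [2] → torsion [2]

Answer: M ≅ ℤ^1 ⊕ ℤ/2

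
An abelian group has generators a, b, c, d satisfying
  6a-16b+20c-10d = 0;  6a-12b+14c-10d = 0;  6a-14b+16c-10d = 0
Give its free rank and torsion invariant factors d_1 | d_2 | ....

Answer: M ≅ ℤ^1 ⊕ ℤ/2 ⊕ ℤ/2 ⊕ ℤ/2

Derivation:
rank_ℚ(R)=3; free=4−3=1
SNF(R) diag = [2, 2, 2] → torsion [2, 2, 2]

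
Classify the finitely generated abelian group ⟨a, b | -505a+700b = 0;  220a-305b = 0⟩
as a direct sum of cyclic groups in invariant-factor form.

rank_ℚ(R)=2; free=2−2=0
SNF(R) diag = [5, 5] → torsion [5, 5]

Answer: M ≅ ℤ/5 ⊕ ℤ/5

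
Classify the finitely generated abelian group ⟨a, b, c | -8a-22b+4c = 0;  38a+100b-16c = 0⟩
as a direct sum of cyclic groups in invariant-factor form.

Answer: M ≅ ℤ^1 ⊕ ℤ/2 ⊕ ℤ/6

Derivation:
rank_ℚ(R)=2; free=3−2=1
SNF(R) diag = [2, 6] → torsion [2, 6]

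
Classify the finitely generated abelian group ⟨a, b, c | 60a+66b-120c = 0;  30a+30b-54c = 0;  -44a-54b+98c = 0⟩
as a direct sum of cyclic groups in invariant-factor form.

rank_ℚ(R)=3; free=3−3=0
SNF(R) diag = [2, 6, 18] → torsion [2, 6, 18]

Answer: M ≅ ℤ/2 ⊕ ℤ/6 ⊕ ℤ/18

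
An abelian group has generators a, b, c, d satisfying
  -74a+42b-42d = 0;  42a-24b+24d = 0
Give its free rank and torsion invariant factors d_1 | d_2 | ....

rank_ℚ(R)=2; free=4−2=2
SNF(R) diag = [2, 6] → torsion [2, 6]

Answer: M ≅ ℤ^2 ⊕ ℤ/2 ⊕ ℤ/6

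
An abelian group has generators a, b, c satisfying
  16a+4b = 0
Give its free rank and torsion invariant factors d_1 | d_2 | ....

Answer: M ≅ ℤ^2 ⊕ ℤ/4

Derivation:
rank_ℚ(R)=1; free=3−1=2
SNF(R) diag = [4] → torsion [4]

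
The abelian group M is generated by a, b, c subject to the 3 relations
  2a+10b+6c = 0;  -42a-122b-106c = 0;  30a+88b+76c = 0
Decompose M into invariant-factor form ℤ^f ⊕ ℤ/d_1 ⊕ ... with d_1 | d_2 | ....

rank_ℚ(R)=3; free=3−3=0
SNF(R) diag = [2, 2, 4] → torsion [2, 2, 4]

Answer: M ≅ ℤ/2 ⊕ ℤ/2 ⊕ ℤ/4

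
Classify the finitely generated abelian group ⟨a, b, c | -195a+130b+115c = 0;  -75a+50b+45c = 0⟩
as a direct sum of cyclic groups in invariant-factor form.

rank_ℚ(R)=2; free=3−2=1
SNF(R) diag = [5, 10] → torsion [5, 10]

Answer: M ≅ ℤ^1 ⊕ ℤ/5 ⊕ ℤ/10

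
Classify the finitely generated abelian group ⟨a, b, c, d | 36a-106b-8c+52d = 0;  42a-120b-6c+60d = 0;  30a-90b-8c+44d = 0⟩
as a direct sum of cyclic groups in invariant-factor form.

rank_ℚ(R)=3; free=4−3=1
SNF(R) diag = [2, 2, 6] → torsion [2, 2, 6]

Answer: M ≅ ℤ^1 ⊕ ℤ/2 ⊕ ℤ/2 ⊕ ℤ/6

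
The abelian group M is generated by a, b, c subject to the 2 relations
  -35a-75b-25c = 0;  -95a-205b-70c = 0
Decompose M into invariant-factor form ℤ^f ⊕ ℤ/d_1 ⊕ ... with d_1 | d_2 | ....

Answer: M ≅ ℤ^1 ⊕ ℤ/5 ⊕ ℤ/5

Derivation:
rank_ℚ(R)=2; free=3−2=1
SNF(R) diag = [5, 5] → torsion [5, 5]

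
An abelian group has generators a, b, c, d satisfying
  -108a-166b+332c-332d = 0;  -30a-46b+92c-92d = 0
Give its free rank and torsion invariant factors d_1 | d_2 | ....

Answer: M ≅ ℤ^2 ⊕ ℤ/2 ⊕ ℤ/6

Derivation:
rank_ℚ(R)=2; free=4−2=2
SNF(R) diag = [2, 6] → torsion [2, 6]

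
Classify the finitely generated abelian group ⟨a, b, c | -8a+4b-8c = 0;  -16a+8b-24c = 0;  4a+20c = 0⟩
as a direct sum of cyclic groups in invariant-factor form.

Answer: M ≅ ℤ/4 ⊕ ℤ/4 ⊕ ℤ/8

Derivation:
rank_ℚ(R)=3; free=3−3=0
SNF(R) diag = [4, 4, 8] → torsion [4, 4, 8]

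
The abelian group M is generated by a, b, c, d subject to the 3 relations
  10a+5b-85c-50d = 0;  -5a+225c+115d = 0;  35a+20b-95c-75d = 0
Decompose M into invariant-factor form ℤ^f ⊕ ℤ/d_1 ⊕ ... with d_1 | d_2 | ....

Answer: M ≅ ℤ^1 ⊕ ℤ/5 ⊕ ℤ/5 ⊕ ℤ/10

Derivation:
rank_ℚ(R)=3; free=4−3=1
SNF(R) diag = [5, 5, 10] → torsion [5, 5, 10]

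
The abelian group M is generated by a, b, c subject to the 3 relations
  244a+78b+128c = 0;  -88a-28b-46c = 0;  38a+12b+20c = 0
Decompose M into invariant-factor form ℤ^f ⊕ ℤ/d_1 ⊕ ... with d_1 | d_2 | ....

Answer: M ≅ ℤ/2 ⊕ ℤ/2 ⊕ ℤ/2

Derivation:
rank_ℚ(R)=3; free=3−3=0
SNF(R) diag = [2, 2, 2] → torsion [2, 2, 2]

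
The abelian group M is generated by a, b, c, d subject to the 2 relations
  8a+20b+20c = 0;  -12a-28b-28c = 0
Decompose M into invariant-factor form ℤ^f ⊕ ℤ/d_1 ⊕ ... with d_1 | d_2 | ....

rank_ℚ(R)=2; free=4−2=2
SNF(R) diag = [4, 4] → torsion [4, 4]

Answer: M ≅ ℤ^2 ⊕ ℤ/4 ⊕ ℤ/4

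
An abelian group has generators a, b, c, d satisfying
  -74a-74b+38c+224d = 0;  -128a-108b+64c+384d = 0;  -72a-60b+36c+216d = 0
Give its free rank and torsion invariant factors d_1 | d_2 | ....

rank_ℚ(R)=3; free=4−3=1
SNF(R) diag = [2, 4, 12] → torsion [2, 4, 12]

Answer: M ≅ ℤ^1 ⊕ ℤ/2 ⊕ ℤ/4 ⊕ ℤ/12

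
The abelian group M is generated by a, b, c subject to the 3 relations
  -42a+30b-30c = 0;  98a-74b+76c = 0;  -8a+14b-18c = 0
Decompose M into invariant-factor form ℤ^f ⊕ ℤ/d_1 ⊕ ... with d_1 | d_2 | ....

rank_ℚ(R)=3; free=3−3=0
SNF(R) diag = [2, 2, 6] → torsion [2, 2, 6]

Answer: M ≅ ℤ/2 ⊕ ℤ/2 ⊕ ℤ/6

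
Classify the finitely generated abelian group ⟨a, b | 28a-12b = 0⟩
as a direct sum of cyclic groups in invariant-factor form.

Answer: M ≅ ℤ^1 ⊕ ℤ/4

Derivation:
rank_ℚ(R)=1; free=2−1=1
SNF(R) diag = [4] → torsion [4]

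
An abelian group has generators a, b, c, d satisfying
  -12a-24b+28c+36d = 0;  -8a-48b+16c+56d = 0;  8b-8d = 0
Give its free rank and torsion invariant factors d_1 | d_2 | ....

Answer: M ≅ ℤ^1 ⊕ ℤ/4 ⊕ ℤ/8 ⊕ ℤ/8

Derivation:
rank_ℚ(R)=3; free=4−3=1
SNF(R) diag = [4, 8, 8] → torsion [4, 8, 8]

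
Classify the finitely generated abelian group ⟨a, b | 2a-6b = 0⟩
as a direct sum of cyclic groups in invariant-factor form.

rank_ℚ(R)=1; free=2−1=1
SNF(R) diag = [2] → torsion [2]

Answer: M ≅ ℤ^1 ⊕ ℤ/2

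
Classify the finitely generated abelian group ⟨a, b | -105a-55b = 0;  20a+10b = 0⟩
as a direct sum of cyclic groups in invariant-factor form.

Answer: M ≅ ℤ/5 ⊕ ℤ/10

Derivation:
rank_ℚ(R)=2; free=2−2=0
SNF(R) diag = [5, 10] → torsion [5, 10]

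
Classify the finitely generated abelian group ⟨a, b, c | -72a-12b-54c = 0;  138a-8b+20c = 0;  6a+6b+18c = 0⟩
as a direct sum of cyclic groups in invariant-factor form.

rank_ℚ(R)=3; free=3−3=0
SNF(R) diag = [2, 6, 6] → torsion [2, 6, 6]

Answer: M ≅ ℤ/2 ⊕ ℤ/6 ⊕ ℤ/6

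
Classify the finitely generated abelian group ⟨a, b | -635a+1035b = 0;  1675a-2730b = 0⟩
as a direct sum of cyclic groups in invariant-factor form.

rank_ℚ(R)=2; free=2−2=0
SNF(R) diag = [5, 15] → torsion [5, 15]

Answer: M ≅ ℤ/5 ⊕ ℤ/15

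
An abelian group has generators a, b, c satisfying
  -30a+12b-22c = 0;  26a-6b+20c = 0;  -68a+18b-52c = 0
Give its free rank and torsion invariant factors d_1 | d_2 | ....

Answer: M ≅ ℤ/2 ⊕ ℤ/2 ⊕ ℤ/6

Derivation:
rank_ℚ(R)=3; free=3−3=0
SNF(R) diag = [2, 2, 6] → torsion [2, 2, 6]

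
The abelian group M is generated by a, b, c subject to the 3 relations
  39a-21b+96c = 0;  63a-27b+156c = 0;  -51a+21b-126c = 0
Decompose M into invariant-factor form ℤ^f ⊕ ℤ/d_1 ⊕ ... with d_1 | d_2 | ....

rank_ℚ(R)=3; free=3−3=0
SNF(R) diag = [3, 6, 6] → torsion [3, 6, 6]

Answer: M ≅ ℤ/3 ⊕ ℤ/6 ⊕ ℤ/6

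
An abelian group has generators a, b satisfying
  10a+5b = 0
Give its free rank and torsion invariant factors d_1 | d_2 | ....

Answer: M ≅ ℤ^1 ⊕ ℤ/5

Derivation:
rank_ℚ(R)=1; free=2−1=1
SNF(R) diag = [5] → torsion [5]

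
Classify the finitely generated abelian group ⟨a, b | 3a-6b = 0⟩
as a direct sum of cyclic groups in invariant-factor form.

rank_ℚ(R)=1; free=2−1=1
SNF(R) diag = [3] → torsion [3]

Answer: M ≅ ℤ^1 ⊕ ℤ/3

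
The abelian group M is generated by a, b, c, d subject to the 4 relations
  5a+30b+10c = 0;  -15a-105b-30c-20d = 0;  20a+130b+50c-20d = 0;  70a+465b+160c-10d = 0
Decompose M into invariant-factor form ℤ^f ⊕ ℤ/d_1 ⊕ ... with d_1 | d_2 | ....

rank_ℚ(R)=4; free=4−4=0
SNF(R) diag = [5, 5, 10, 10] → torsion [5, 5, 10, 10]

Answer: M ≅ ℤ/5 ⊕ ℤ/5 ⊕ ℤ/10 ⊕ ℤ/10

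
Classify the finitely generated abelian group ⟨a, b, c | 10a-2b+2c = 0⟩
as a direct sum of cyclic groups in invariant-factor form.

rank_ℚ(R)=1; free=3−1=2
SNF(R) diag = [2] → torsion [2]

Answer: M ≅ ℤ^2 ⊕ ℤ/2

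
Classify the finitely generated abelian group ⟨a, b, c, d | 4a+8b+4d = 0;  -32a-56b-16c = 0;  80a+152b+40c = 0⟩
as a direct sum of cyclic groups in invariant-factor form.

Answer: M ≅ ℤ^1 ⊕ ℤ/4 ⊕ ℤ/8 ⊕ ℤ/24

Derivation:
rank_ℚ(R)=3; free=4−3=1
SNF(R) diag = [4, 8, 24] → torsion [4, 8, 24]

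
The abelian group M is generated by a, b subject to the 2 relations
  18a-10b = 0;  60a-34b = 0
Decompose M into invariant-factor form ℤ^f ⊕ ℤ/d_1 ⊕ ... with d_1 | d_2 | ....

Answer: M ≅ ℤ/2 ⊕ ℤ/6

Derivation:
rank_ℚ(R)=2; free=2−2=0
SNF(R) diag = [2, 6] → torsion [2, 6]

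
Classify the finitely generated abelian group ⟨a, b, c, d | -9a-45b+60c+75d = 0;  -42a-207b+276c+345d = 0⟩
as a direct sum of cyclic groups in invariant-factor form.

rank_ℚ(R)=2; free=4−2=2
SNF(R) diag = [3, 3] → torsion [3, 3]

Answer: M ≅ ℤ^2 ⊕ ℤ/3 ⊕ ℤ/3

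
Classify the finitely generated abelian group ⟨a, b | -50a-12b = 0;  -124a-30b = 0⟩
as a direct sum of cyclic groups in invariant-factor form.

Answer: M ≅ ℤ/2 ⊕ ℤ/6

Derivation:
rank_ℚ(R)=2; free=2−2=0
SNF(R) diag = [2, 6] → torsion [2, 6]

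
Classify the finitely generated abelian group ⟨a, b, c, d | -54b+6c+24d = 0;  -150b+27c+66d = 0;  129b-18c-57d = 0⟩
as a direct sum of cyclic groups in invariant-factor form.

rank_ℚ(R)=3; free=4−3=1
SNF(R) diag = [3, 3, 6] → torsion [3, 3, 6]

Answer: M ≅ ℤ^1 ⊕ ℤ/3 ⊕ ℤ/3 ⊕ ℤ/6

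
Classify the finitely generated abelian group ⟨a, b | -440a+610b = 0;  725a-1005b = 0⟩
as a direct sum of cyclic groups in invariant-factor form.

rank_ℚ(R)=2; free=2−2=0
SNF(R) diag = [5, 10] → torsion [5, 10]

Answer: M ≅ ℤ/5 ⊕ ℤ/10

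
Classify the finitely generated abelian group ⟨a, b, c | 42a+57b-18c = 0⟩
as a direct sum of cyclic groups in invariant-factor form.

rank_ℚ(R)=1; free=3−1=2
SNF(R) diag = [3] → torsion [3]

Answer: M ≅ ℤ^2 ⊕ ℤ/3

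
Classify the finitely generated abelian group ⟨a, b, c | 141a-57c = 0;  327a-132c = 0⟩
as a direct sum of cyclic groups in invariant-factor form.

Answer: M ≅ ℤ^1 ⊕ ℤ/3 ⊕ ℤ/9

Derivation:
rank_ℚ(R)=2; free=3−2=1
SNF(R) diag = [3, 9] → torsion [3, 9]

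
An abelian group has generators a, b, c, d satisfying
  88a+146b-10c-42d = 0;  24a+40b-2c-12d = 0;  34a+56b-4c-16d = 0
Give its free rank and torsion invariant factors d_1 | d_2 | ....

Answer: M ≅ ℤ^1 ⊕ ℤ/2 ⊕ ℤ/2 ⊕ ℤ/2

Derivation:
rank_ℚ(R)=3; free=4−3=1
SNF(R) diag = [2, 2, 2] → torsion [2, 2, 2]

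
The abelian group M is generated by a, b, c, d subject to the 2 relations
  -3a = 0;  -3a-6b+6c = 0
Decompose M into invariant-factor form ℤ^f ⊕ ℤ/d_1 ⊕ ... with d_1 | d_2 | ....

Answer: M ≅ ℤ^2 ⊕ ℤ/3 ⊕ ℤ/6

Derivation:
rank_ℚ(R)=2; free=4−2=2
SNF(R) diag = [3, 6] → torsion [3, 6]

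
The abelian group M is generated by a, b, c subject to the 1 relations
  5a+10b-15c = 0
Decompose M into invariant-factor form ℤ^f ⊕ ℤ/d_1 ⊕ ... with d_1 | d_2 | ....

rank_ℚ(R)=1; free=3−1=2
SNF(R) diag = [5] → torsion [5]

Answer: M ≅ ℤ^2 ⊕ ℤ/5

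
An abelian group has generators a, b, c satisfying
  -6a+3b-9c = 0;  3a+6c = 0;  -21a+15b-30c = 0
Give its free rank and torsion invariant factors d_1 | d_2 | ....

rank_ℚ(R)=3; free=3−3=0
SNF(R) diag = [3, 3, 3] → torsion [3, 3, 3]

Answer: M ≅ ℤ/3 ⊕ ℤ/3 ⊕ ℤ/3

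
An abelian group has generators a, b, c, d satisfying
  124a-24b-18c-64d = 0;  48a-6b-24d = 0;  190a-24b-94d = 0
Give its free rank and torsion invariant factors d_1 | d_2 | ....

rank_ℚ(R)=3; free=4−3=1
SNF(R) diag = [2, 6, 18] → torsion [2, 6, 18]

Answer: M ≅ ℤ^1 ⊕ ℤ/2 ⊕ ℤ/6 ⊕ ℤ/18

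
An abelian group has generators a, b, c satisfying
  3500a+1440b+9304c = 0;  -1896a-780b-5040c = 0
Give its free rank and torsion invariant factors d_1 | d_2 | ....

rank_ℚ(R)=2; free=3−2=1
SNF(R) diag = [4, 12] → torsion [4, 12]

Answer: M ≅ ℤ^1 ⊕ ℤ/4 ⊕ ℤ/12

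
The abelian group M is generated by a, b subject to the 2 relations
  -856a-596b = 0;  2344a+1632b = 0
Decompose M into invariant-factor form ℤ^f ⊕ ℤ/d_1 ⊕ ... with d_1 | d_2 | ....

rank_ℚ(R)=2; free=2−2=0
SNF(R) diag = [4, 8] → torsion [4, 8]

Answer: M ≅ ℤ/4 ⊕ ℤ/8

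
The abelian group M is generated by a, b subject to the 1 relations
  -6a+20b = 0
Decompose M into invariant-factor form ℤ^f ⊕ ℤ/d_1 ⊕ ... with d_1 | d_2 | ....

rank_ℚ(R)=1; free=2−1=1
SNF(R) diag = [2] → torsion [2]

Answer: M ≅ ℤ^1 ⊕ ℤ/2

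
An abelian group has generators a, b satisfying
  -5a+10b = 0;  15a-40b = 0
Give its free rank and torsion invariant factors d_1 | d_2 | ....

rank_ℚ(R)=2; free=2−2=0
SNF(R) diag = [5, 10] → torsion [5, 10]

Answer: M ≅ ℤ/5 ⊕ ℤ/10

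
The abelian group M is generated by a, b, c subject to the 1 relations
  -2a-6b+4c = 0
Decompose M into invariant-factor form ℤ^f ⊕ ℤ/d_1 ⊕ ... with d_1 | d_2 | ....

rank_ℚ(R)=1; free=3−1=2
SNF(R) diag = [2] → torsion [2]

Answer: M ≅ ℤ^2 ⊕ ℤ/2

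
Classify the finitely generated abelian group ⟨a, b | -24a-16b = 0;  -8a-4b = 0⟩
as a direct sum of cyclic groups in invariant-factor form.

rank_ℚ(R)=2; free=2−2=0
SNF(R) diag = [4, 8] → torsion [4, 8]

Answer: M ≅ ℤ/4 ⊕ ℤ/8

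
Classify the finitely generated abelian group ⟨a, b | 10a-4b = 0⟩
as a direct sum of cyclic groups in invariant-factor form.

Answer: M ≅ ℤ^1 ⊕ ℤ/2

Derivation:
rank_ℚ(R)=1; free=2−1=1
SNF(R) diag = [2] → torsion [2]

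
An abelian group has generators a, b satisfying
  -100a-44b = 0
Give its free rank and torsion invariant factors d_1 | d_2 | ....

rank_ℚ(R)=1; free=2−1=1
SNF(R) diag = [4] → torsion [4]

Answer: M ≅ ℤ^1 ⊕ ℤ/4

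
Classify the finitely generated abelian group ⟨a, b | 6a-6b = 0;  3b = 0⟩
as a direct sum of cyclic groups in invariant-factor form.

Answer: M ≅ ℤ/3 ⊕ ℤ/6

Derivation:
rank_ℚ(R)=2; free=2−2=0
SNF(R) diag = [3, 6] → torsion [3, 6]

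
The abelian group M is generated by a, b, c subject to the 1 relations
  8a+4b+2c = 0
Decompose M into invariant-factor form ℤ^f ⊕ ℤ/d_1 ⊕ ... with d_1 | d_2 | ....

rank_ℚ(R)=1; free=3−1=2
SNF(R) diag = [2] → torsion [2]

Answer: M ≅ ℤ^2 ⊕ ℤ/2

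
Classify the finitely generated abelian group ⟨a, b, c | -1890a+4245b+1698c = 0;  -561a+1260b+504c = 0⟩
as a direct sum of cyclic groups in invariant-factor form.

Answer: M ≅ ℤ^1 ⊕ ℤ/3 ⊕ ℤ/3

Derivation:
rank_ℚ(R)=2; free=3−2=1
SNF(R) diag = [3, 3] → torsion [3, 3]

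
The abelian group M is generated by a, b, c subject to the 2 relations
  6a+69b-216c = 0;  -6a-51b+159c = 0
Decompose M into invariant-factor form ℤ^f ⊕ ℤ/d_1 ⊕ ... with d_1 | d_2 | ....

rank_ℚ(R)=2; free=3−2=1
SNF(R) diag = [3, 3] → torsion [3, 3]

Answer: M ≅ ℤ^1 ⊕ ℤ/3 ⊕ ℤ/3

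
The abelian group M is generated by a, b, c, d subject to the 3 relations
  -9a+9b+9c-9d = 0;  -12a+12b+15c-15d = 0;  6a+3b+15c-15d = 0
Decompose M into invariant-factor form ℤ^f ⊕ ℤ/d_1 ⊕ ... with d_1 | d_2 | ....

rank_ℚ(R)=3; free=4−3=1
SNF(R) diag = [3, 9, 9] → torsion [3, 9, 9]

Answer: M ≅ ℤ^1 ⊕ ℤ/3 ⊕ ℤ/9 ⊕ ℤ/9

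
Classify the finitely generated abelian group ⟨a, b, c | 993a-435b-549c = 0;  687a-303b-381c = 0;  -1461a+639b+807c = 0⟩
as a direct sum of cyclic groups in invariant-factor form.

rank_ℚ(R)=3; free=3−3=0
SNF(R) diag = [3, 6, 18] → torsion [3, 6, 18]

Answer: M ≅ ℤ/3 ⊕ ℤ/6 ⊕ ℤ/18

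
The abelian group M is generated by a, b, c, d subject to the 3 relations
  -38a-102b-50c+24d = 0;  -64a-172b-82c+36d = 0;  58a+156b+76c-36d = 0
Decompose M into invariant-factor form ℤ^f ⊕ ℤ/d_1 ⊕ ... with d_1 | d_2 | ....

Answer: M ≅ ℤ^1 ⊕ ℤ/2 ⊕ ℤ/2 ⊕ ℤ/6

Derivation:
rank_ℚ(R)=3; free=4−3=1
SNF(R) diag = [2, 2, 6] → torsion [2, 2, 6]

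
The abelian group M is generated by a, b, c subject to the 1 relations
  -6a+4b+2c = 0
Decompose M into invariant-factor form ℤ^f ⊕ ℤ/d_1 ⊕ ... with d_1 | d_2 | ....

rank_ℚ(R)=1; free=3−1=2
SNF(R) diag = [2] → torsion [2]

Answer: M ≅ ℤ^2 ⊕ ℤ/2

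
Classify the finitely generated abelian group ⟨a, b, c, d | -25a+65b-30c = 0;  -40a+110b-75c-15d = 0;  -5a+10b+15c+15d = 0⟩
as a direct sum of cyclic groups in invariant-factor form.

rank_ℚ(R)=3; free=4−3=1
SNF(R) diag = [5, 15, 15] → torsion [5, 15, 15]

Answer: M ≅ ℤ^1 ⊕ ℤ/5 ⊕ ℤ/15 ⊕ ℤ/15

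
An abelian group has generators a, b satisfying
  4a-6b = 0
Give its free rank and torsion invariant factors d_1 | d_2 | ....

Answer: M ≅ ℤ^1 ⊕ ℤ/2

Derivation:
rank_ℚ(R)=1; free=2−1=1
SNF(R) diag = [2] → torsion [2]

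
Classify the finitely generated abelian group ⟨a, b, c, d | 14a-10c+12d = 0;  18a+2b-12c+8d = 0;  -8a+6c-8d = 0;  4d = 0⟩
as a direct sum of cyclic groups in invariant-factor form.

Answer: M ≅ ℤ/2 ⊕ ℤ/2 ⊕ ℤ/2 ⊕ ℤ/4

Derivation:
rank_ℚ(R)=4; free=4−4=0
SNF(R) diag = [2, 2, 2, 4] → torsion [2, 2, 2, 4]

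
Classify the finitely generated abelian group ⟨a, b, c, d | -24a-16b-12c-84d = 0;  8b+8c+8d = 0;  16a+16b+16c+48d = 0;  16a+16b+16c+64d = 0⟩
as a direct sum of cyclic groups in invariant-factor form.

Answer: M ≅ ℤ/4 ⊕ ℤ/8 ⊕ ℤ/16 ⊕ ℤ/16

Derivation:
rank_ℚ(R)=4; free=4−4=0
SNF(R) diag = [4, 8, 16, 16] → torsion [4, 8, 16, 16]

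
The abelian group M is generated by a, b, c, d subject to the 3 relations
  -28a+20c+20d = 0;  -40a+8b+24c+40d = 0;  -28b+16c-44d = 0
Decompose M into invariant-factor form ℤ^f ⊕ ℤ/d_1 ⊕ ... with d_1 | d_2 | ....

rank_ℚ(R)=3; free=4−3=1
SNF(R) diag = [4, 4, 8] → torsion [4, 4, 8]

Answer: M ≅ ℤ^1 ⊕ ℤ/4 ⊕ ℤ/4 ⊕ ℤ/8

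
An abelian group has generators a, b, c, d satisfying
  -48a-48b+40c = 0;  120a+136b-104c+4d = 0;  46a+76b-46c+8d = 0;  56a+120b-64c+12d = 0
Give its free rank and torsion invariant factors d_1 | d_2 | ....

rank_ℚ(R)=4; free=4−4=0
SNF(R) diag = [2, 4, 8, 16] → torsion [2, 4, 8, 16]

Answer: M ≅ ℤ/2 ⊕ ℤ/4 ⊕ ℤ/8 ⊕ ℤ/16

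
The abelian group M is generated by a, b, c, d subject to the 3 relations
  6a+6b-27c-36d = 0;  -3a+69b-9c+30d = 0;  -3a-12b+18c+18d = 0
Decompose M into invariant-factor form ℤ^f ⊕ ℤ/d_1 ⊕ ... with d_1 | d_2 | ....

rank_ℚ(R)=3; free=4−3=1
SNF(R) diag = [3, 3, 9] → torsion [3, 3, 9]

Answer: M ≅ ℤ^1 ⊕ ℤ/3 ⊕ ℤ/3 ⊕ ℤ/9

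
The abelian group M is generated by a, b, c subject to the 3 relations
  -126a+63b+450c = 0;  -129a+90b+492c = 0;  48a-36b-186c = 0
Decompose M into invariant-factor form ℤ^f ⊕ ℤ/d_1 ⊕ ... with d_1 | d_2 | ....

Answer: M ≅ ℤ/3 ⊕ ℤ/9 ⊕ ℤ/18

Derivation:
rank_ℚ(R)=3; free=3−3=0
SNF(R) diag = [3, 9, 18] → torsion [3, 9, 18]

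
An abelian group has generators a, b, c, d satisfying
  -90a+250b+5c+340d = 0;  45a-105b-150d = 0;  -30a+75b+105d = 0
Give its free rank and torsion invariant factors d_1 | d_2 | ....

rank_ℚ(R)=3; free=4−3=1
SNF(R) diag = [5, 15, 15] → torsion [5, 15, 15]

Answer: M ≅ ℤ^1 ⊕ ℤ/5 ⊕ ℤ/15 ⊕ ℤ/15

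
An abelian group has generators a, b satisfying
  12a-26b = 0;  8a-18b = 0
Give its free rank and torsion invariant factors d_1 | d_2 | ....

Answer: M ≅ ℤ/2 ⊕ ℤ/4

Derivation:
rank_ℚ(R)=2; free=2−2=0
SNF(R) diag = [2, 4] → torsion [2, 4]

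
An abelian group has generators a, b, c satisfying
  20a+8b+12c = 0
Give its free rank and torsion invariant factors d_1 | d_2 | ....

rank_ℚ(R)=1; free=3−1=2
SNF(R) diag = [4] → torsion [4]

Answer: M ≅ ℤ^2 ⊕ ℤ/4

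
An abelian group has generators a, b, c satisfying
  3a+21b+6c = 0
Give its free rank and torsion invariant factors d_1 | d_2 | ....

rank_ℚ(R)=1; free=3−1=2
SNF(R) diag = [3] → torsion [3]

Answer: M ≅ ℤ^2 ⊕ ℤ/3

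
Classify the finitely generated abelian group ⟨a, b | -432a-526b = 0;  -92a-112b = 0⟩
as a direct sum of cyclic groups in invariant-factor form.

rank_ℚ(R)=2; free=2−2=0
SNF(R) diag = [2, 4] → torsion [2, 4]

Answer: M ≅ ℤ/2 ⊕ ℤ/4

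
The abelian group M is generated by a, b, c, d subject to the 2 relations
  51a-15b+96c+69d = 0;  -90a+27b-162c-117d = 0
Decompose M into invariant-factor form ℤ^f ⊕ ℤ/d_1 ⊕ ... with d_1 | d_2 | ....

rank_ℚ(R)=2; free=4−2=2
SNF(R) diag = [3, 9] → torsion [3, 9]

Answer: M ≅ ℤ^2 ⊕ ℤ/3 ⊕ ℤ/9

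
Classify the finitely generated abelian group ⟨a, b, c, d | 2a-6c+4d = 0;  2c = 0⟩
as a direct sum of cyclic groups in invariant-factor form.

rank_ℚ(R)=2; free=4−2=2
SNF(R) diag = [2, 2] → torsion [2, 2]

Answer: M ≅ ℤ^2 ⊕ ℤ/2 ⊕ ℤ/2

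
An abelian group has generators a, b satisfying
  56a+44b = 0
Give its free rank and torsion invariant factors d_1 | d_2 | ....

Answer: M ≅ ℤ^1 ⊕ ℤ/4

Derivation:
rank_ℚ(R)=1; free=2−1=1
SNF(R) diag = [4] → torsion [4]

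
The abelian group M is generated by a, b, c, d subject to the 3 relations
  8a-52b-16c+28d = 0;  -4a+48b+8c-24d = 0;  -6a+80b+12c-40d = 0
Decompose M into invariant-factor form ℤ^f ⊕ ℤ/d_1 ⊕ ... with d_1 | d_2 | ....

Answer: M ≅ ℤ^1 ⊕ ℤ/2 ⊕ ℤ/4 ⊕ ℤ/8

Derivation:
rank_ℚ(R)=3; free=4−3=1
SNF(R) diag = [2, 4, 8] → torsion [2, 4, 8]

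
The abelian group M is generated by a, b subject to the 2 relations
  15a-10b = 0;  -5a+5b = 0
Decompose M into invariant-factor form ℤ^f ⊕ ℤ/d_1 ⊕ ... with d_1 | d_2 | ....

Answer: M ≅ ℤ/5 ⊕ ℤ/5

Derivation:
rank_ℚ(R)=2; free=2−2=0
SNF(R) diag = [5, 5] → torsion [5, 5]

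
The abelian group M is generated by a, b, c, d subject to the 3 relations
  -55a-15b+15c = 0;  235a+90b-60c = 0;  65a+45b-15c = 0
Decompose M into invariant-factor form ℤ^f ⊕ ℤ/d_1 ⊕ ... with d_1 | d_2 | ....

rank_ℚ(R)=3; free=4−3=1
SNF(R) diag = [5, 15, 30] → torsion [5, 15, 30]

Answer: M ≅ ℤ^1 ⊕ ℤ/5 ⊕ ℤ/15 ⊕ ℤ/30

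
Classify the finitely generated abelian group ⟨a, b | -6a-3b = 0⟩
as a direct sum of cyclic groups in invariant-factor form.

rank_ℚ(R)=1; free=2−1=1
SNF(R) diag = [3] → torsion [3]

Answer: M ≅ ℤ^1 ⊕ ℤ/3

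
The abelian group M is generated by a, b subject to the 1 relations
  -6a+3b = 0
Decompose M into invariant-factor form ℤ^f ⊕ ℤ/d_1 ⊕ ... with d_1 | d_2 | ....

Answer: M ≅ ℤ^1 ⊕ ℤ/3

Derivation:
rank_ℚ(R)=1; free=2−1=1
SNF(R) diag = [3] → torsion [3]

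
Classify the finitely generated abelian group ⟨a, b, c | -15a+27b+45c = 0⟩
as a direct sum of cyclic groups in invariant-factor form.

Answer: M ≅ ℤ^2 ⊕ ℤ/3

Derivation:
rank_ℚ(R)=1; free=3−1=2
SNF(R) diag = [3] → torsion [3]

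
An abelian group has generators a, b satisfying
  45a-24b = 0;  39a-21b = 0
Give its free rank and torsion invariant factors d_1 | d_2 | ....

Answer: M ≅ ℤ/3 ⊕ ℤ/3

Derivation:
rank_ℚ(R)=2; free=2−2=0
SNF(R) diag = [3, 3] → torsion [3, 3]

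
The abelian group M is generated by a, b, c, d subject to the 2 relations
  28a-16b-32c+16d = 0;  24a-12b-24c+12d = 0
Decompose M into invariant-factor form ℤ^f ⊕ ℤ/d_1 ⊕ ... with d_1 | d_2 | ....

Answer: M ≅ ℤ^2 ⊕ ℤ/4 ⊕ ℤ/12

Derivation:
rank_ℚ(R)=2; free=4−2=2
SNF(R) diag = [4, 12] → torsion [4, 12]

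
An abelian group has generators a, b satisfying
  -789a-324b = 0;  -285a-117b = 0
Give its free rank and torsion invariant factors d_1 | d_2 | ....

rank_ℚ(R)=2; free=2−2=0
SNF(R) diag = [3, 9] → torsion [3, 9]

Answer: M ≅ ℤ/3 ⊕ ℤ/9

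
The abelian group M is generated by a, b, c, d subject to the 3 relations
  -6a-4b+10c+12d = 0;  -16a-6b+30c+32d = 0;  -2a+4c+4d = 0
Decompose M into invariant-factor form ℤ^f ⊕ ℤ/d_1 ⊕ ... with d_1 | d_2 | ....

rank_ℚ(R)=3; free=4−3=1
SNF(R) diag = [2, 2, 2] → torsion [2, 2, 2]

Answer: M ≅ ℤ^1 ⊕ ℤ/2 ⊕ ℤ/2 ⊕ ℤ/2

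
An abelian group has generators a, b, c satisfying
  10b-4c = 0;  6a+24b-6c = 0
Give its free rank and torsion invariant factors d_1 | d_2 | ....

Answer: M ≅ ℤ^1 ⊕ ℤ/2 ⊕ ℤ/6

Derivation:
rank_ℚ(R)=2; free=3−2=1
SNF(R) diag = [2, 6] → torsion [2, 6]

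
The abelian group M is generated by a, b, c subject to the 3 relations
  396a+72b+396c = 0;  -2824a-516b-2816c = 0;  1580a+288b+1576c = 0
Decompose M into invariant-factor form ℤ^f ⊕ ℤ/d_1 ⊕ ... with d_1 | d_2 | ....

rank_ℚ(R)=3; free=3−3=0
SNF(R) diag = [4, 12, 36] → torsion [4, 12, 36]

Answer: M ≅ ℤ/4 ⊕ ℤ/12 ⊕ ℤ/36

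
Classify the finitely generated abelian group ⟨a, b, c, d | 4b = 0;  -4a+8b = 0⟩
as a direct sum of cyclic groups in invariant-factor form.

rank_ℚ(R)=2; free=4−2=2
SNF(R) diag = [4, 4] → torsion [4, 4]

Answer: M ≅ ℤ^2 ⊕ ℤ/4 ⊕ ℤ/4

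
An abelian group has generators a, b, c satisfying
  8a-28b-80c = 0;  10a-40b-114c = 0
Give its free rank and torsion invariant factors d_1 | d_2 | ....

rank_ℚ(R)=2; free=3−2=1
SNF(R) diag = [2, 4] → torsion [2, 4]

Answer: M ≅ ℤ^1 ⊕ ℤ/2 ⊕ ℤ/4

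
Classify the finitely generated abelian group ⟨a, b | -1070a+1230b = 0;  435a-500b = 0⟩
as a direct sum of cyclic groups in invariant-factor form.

Answer: M ≅ ℤ/5 ⊕ ℤ/10

Derivation:
rank_ℚ(R)=2; free=2−2=0
SNF(R) diag = [5, 10] → torsion [5, 10]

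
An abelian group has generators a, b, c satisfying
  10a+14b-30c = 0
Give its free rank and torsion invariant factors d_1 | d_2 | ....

rank_ℚ(R)=1; free=3−1=2
SNF(R) diag = [2] → torsion [2]

Answer: M ≅ ℤ^2 ⊕ ℤ/2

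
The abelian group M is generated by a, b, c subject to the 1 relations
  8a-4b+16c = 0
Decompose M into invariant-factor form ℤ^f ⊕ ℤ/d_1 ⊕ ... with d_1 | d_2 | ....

Answer: M ≅ ℤ^2 ⊕ ℤ/4

Derivation:
rank_ℚ(R)=1; free=3−1=2
SNF(R) diag = [4] → torsion [4]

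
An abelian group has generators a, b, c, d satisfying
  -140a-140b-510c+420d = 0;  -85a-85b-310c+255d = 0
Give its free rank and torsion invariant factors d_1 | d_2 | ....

rank_ℚ(R)=2; free=4−2=2
SNF(R) diag = [5, 10] → torsion [5, 10]

Answer: M ≅ ℤ^2 ⊕ ℤ/5 ⊕ ℤ/10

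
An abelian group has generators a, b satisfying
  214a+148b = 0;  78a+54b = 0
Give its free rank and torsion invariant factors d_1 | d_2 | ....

rank_ℚ(R)=2; free=2−2=0
SNF(R) diag = [2, 6] → torsion [2, 6]

Answer: M ≅ ℤ/2 ⊕ ℤ/6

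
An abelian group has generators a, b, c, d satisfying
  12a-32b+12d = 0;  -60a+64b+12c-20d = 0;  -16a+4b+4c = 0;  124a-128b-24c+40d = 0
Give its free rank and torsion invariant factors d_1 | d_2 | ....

Answer: M ≅ ℤ/4 ⊕ ℤ/4 ⊕ ℤ/4 ⊕ ℤ/4

Derivation:
rank_ℚ(R)=4; free=4−4=0
SNF(R) diag = [4, 4, 4, 4] → torsion [4, 4, 4, 4]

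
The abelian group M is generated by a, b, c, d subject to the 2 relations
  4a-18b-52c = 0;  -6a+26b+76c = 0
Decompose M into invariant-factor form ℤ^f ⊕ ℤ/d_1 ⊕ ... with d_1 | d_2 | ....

Answer: M ≅ ℤ^2 ⊕ ℤ/2 ⊕ ℤ/2

Derivation:
rank_ℚ(R)=2; free=4−2=2
SNF(R) diag = [2, 2] → torsion [2, 2]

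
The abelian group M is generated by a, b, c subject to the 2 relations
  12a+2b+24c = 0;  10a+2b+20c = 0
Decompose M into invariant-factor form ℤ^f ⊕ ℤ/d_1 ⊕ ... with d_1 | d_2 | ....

Answer: M ≅ ℤ^1 ⊕ ℤ/2 ⊕ ℤ/2

Derivation:
rank_ℚ(R)=2; free=3−2=1
SNF(R) diag = [2, 2] → torsion [2, 2]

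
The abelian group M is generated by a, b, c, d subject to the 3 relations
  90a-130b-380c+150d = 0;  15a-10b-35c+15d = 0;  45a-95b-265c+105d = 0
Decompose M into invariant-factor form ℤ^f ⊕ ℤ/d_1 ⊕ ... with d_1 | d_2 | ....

rank_ℚ(R)=3; free=4−3=1
SNF(R) diag = [5, 15, 30] → torsion [5, 15, 30]

Answer: M ≅ ℤ^1 ⊕ ℤ/5 ⊕ ℤ/15 ⊕ ℤ/30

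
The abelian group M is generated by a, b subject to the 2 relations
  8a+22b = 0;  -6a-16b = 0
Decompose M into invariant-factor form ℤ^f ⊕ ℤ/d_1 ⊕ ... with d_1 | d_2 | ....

rank_ℚ(R)=2; free=2−2=0
SNF(R) diag = [2, 2] → torsion [2, 2]

Answer: M ≅ ℤ/2 ⊕ ℤ/2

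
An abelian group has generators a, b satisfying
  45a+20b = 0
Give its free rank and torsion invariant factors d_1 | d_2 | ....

rank_ℚ(R)=1; free=2−1=1
SNF(R) diag = [5] → torsion [5]

Answer: M ≅ ℤ^1 ⊕ ℤ/5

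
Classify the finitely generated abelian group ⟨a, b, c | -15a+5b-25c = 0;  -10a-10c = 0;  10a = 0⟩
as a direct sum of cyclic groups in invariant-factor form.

rank_ℚ(R)=3; free=3−3=0
SNF(R) diag = [5, 10, 10] → torsion [5, 10, 10]

Answer: M ≅ ℤ/5 ⊕ ℤ/10 ⊕ ℤ/10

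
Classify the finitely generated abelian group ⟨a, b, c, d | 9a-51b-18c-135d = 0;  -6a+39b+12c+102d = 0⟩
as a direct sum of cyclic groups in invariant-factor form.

Answer: M ≅ ℤ^2 ⊕ ℤ/3 ⊕ ℤ/3

Derivation:
rank_ℚ(R)=2; free=4−2=2
SNF(R) diag = [3, 3] → torsion [3, 3]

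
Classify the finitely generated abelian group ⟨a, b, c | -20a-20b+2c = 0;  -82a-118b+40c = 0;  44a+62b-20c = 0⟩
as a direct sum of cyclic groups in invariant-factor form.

rank_ℚ(R)=3; free=3−3=0
SNF(R) diag = [2, 6, 18] → torsion [2, 6, 18]

Answer: M ≅ ℤ/2 ⊕ ℤ/6 ⊕ ℤ/18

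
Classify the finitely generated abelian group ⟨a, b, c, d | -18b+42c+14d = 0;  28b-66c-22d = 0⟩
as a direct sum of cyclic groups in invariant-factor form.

rank_ℚ(R)=2; free=4−2=2
SNF(R) diag = [2, 2] → torsion [2, 2]

Answer: M ≅ ℤ^2 ⊕ ℤ/2 ⊕ ℤ/2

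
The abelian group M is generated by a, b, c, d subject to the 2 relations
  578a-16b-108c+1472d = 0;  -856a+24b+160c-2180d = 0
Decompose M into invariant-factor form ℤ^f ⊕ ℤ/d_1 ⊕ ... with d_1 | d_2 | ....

rank_ℚ(R)=2; free=4−2=2
SNF(R) diag = [2, 4] → torsion [2, 4]

Answer: M ≅ ℤ^2 ⊕ ℤ/2 ⊕ ℤ/4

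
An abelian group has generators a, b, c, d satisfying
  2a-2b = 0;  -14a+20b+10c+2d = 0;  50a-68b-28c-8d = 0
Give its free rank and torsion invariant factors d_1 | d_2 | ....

Answer: M ≅ ℤ^1 ⊕ ℤ/2 ⊕ ℤ/2 ⊕ ℤ/6

Derivation:
rank_ℚ(R)=3; free=4−3=1
SNF(R) diag = [2, 2, 6] → torsion [2, 2, 6]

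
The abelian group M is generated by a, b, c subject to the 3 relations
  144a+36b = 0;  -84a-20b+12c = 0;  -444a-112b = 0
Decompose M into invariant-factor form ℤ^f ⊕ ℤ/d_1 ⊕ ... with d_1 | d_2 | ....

Answer: M ≅ ℤ/4 ⊕ ℤ/12 ⊕ ℤ/36

Derivation:
rank_ℚ(R)=3; free=3−3=0
SNF(R) diag = [4, 12, 36] → torsion [4, 12, 36]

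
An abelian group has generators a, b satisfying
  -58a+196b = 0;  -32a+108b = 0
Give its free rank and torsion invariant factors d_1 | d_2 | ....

rank_ℚ(R)=2; free=2−2=0
SNF(R) diag = [2, 4] → torsion [2, 4]

Answer: M ≅ ℤ/2 ⊕ ℤ/4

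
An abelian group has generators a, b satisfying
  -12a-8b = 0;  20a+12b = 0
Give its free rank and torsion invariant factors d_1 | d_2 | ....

rank_ℚ(R)=2; free=2−2=0
SNF(R) diag = [4, 4] → torsion [4, 4]

Answer: M ≅ ℤ/4 ⊕ ℤ/4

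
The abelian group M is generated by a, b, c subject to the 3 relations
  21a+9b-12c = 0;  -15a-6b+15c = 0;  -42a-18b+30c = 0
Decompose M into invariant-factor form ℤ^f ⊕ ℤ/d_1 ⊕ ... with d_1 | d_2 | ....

Answer: M ≅ ℤ/3 ⊕ ℤ/3 ⊕ ℤ/6

Derivation:
rank_ℚ(R)=3; free=3−3=0
SNF(R) diag = [3, 3, 6] → torsion [3, 3, 6]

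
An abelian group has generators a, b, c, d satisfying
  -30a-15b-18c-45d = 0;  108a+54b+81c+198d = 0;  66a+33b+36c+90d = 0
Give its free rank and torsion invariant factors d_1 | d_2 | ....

Answer: M ≅ ℤ^1 ⊕ ℤ/3 ⊕ ℤ/9 ⊕ ℤ/9

Derivation:
rank_ℚ(R)=3; free=4−3=1
SNF(R) diag = [3, 9, 9] → torsion [3, 9, 9]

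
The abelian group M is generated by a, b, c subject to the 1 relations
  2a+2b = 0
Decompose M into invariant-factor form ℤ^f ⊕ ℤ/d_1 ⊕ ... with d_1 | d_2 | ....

Answer: M ≅ ℤ^2 ⊕ ℤ/2

Derivation:
rank_ℚ(R)=1; free=3−1=2
SNF(R) diag = [2] → torsion [2]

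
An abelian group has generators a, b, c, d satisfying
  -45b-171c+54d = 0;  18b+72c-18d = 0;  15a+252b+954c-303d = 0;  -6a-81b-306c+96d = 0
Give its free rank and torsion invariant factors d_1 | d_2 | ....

Answer: M ≅ ℤ/3 ⊕ ℤ/9 ⊕ ℤ/9 ⊕ ℤ/18

Derivation:
rank_ℚ(R)=4; free=4−4=0
SNF(R) diag = [3, 9, 9, 18] → torsion [3, 9, 9, 18]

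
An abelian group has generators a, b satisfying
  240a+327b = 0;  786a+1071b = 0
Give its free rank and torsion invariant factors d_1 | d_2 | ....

rank_ℚ(R)=2; free=2−2=0
SNF(R) diag = [3, 6] → torsion [3, 6]

Answer: M ≅ ℤ/3 ⊕ ℤ/6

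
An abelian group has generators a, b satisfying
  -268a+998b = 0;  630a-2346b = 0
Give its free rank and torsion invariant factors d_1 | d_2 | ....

Answer: M ≅ ℤ/2 ⊕ ℤ/6

Derivation:
rank_ℚ(R)=2; free=2−2=0
SNF(R) diag = [2, 6] → torsion [2, 6]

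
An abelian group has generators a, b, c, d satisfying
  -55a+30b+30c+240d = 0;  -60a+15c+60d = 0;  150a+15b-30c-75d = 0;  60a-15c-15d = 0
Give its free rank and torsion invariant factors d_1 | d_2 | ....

rank_ℚ(R)=4; free=4−4=0
SNF(R) diag = [5, 15, 15, 45] → torsion [5, 15, 15, 45]

Answer: M ≅ ℤ/5 ⊕ ℤ/15 ⊕ ℤ/15 ⊕ ℤ/45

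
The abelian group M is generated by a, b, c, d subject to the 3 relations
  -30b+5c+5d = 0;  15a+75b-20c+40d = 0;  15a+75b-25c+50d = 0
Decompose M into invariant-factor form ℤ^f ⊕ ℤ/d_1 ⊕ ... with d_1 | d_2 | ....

rank_ℚ(R)=3; free=4−3=1
SNF(R) diag = [5, 15, 15] → torsion [5, 15, 15]

Answer: M ≅ ℤ^1 ⊕ ℤ/5 ⊕ ℤ/15 ⊕ ℤ/15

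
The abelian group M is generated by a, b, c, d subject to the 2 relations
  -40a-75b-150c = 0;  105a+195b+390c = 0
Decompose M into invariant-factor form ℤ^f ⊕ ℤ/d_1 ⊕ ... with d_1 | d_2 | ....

rank_ℚ(R)=2; free=4−2=2
SNF(R) diag = [5, 15] → torsion [5, 15]

Answer: M ≅ ℤ^2 ⊕ ℤ/5 ⊕ ℤ/15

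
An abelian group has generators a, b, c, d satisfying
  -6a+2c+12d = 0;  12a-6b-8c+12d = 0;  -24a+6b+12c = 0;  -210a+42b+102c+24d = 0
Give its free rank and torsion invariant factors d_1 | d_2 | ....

Answer: M ≅ ℤ/2 ⊕ ℤ/6 ⊕ ℤ/12 ⊕ ℤ/12

Derivation:
rank_ℚ(R)=4; free=4−4=0
SNF(R) diag = [2, 6, 12, 12] → torsion [2, 6, 12, 12]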